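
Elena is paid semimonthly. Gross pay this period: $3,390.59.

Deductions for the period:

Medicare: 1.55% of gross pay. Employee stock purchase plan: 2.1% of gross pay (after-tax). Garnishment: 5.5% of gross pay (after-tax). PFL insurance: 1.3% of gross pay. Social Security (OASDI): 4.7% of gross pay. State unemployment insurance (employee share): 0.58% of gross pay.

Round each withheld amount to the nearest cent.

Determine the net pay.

$2,857.25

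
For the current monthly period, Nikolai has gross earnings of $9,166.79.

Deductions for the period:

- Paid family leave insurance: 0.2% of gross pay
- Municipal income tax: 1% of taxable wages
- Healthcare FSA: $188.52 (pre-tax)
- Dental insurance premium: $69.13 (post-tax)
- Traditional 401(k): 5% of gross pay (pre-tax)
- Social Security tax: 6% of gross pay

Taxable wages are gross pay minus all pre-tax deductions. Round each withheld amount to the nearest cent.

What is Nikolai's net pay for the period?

$7,797.26

Traditional 401(k): $9,166.79 × 0.05 = $458.34
Healthcare FSA: $188.52
Pre-tax total = $458.34 + $188.52 = $646.86
Taxable wages = $9,166.79 − $646.86 = $8,519.93
Municipal income tax: $8,519.93 × 0.01 = $85.20
Social Security tax: $9,166.79 × 0.06 = $550.01
Paid family leave insurance: $9,166.79 × 0.002 = $18.33
Dental insurance premium: $69.13
Total deductions = $458.34 + $188.52 + $85.20 + $550.01 + $18.33 + $69.13 = $1,369.53
Net pay = $9,166.79 − $1,369.53 = $7,797.26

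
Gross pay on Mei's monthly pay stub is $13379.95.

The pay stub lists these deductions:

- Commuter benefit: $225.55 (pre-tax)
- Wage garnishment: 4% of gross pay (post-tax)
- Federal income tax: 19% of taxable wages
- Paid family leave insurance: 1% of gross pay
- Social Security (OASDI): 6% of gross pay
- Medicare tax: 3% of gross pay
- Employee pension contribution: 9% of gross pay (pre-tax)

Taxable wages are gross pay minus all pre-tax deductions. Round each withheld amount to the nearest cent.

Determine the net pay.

$7806.46

Commuter benefit: $225.55
Employee pension contribution: $13379.95 × 0.09 = $1204.20
Pre-tax total = $225.55 + $1204.20 = $1429.75
Taxable wages = $13379.95 − $1429.75 = $11950.20
Federal income tax: $11950.20 × 0.19 = $2270.54
Social Security (OASDI): $13379.95 × 0.06 = $802.80
Medicare tax: $13379.95 × 0.03 = $401.40
Paid family leave insurance: $13379.95 × 0.01 = $133.80
Wage garnishment: $13379.95 × 0.04 = $535.20
Total deductions = $225.55 + $1204.20 + $2270.54 + $802.80 + $401.40 + $133.80 + $535.20 = $5573.49
Net pay = $13379.95 − $5573.49 = $7806.46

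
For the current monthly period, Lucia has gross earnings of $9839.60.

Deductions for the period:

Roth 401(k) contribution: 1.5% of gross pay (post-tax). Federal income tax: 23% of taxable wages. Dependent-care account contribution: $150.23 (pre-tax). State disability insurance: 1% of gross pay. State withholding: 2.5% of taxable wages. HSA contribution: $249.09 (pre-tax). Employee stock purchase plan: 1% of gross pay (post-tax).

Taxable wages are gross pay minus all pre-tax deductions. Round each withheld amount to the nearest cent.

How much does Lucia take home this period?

Dependent-care account contribution: $150.23
HSA contribution: $249.09
Pre-tax total = $150.23 + $249.09 = $399.32
Taxable wages = $9839.60 − $399.32 = $9440.28
Federal income tax: $9440.28 × 0.23 = $2171.26
State withholding: $9440.28 × 0.025 = $236.01
State disability insurance: $9839.60 × 0.01 = $98.40
Roth 401(k) contribution: $9839.60 × 0.015 = $147.59
Employee stock purchase plan: $9839.60 × 0.01 = $98.40
Total deductions = $150.23 + $249.09 + $2171.26 + $236.01 + $98.40 + $147.59 + $98.40 = $3150.98
Net pay = $9839.60 − $3150.98 = $6688.62

$6688.62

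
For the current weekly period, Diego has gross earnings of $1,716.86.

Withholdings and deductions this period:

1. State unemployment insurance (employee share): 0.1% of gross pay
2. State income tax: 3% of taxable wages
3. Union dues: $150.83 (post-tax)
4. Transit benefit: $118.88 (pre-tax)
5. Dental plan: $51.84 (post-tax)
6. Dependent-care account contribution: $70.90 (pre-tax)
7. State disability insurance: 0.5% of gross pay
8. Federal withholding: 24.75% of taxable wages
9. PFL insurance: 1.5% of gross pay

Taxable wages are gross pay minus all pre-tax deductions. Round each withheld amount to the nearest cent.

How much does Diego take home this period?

Dependent-care account contribution: $70.90
Transit benefit: $118.88
Pre-tax total = $70.90 + $118.88 = $189.78
Taxable wages = $1,716.86 − $189.78 = $1,527.08
State income tax: $1,527.08 × 0.03 = $45.81
Federal withholding: $1,527.08 × 0.2475 = $377.95
PFL insurance: $1,716.86 × 0.015 = $25.75
State unemployment insurance (employee share): $1,716.86 × 0.001 = $1.72
State disability insurance: $1,716.86 × 0.005 = $8.58
Union dues: $150.83
Dental plan: $51.84
Total deductions = $70.90 + $118.88 + $45.81 + $377.95 + $25.75 + $1.72 + $8.58 + $150.83 + $51.84 = $852.26
Net pay = $1,716.86 − $852.26 = $864.60

$864.60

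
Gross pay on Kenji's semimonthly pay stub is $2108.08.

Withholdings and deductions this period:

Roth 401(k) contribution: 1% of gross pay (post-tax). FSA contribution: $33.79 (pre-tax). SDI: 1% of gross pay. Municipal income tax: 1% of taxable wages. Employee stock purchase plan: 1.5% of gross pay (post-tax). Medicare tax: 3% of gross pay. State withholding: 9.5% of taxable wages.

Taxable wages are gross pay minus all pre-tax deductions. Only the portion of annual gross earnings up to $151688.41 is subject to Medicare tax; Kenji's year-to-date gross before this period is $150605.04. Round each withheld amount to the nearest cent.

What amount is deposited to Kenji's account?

FSA contribution: $33.79
Taxable wages = $2108.08 − $33.79 = $2074.29
Municipal income tax: $2074.29 × 0.01 = $20.74
State withholding: $2074.29 × 0.095 = $197.06
SDI: $2108.08 × 0.01 = $21.08
Medicare tax: only $151688.41 − $150605.04 = $1083.37 of this check is subject → $1083.37 × 0.03 = $32.50
Employee stock purchase plan: $2108.08 × 0.015 = $31.62
Roth 401(k) contribution: $2108.08 × 0.01 = $21.08
Total deductions = $33.79 + $20.74 + $197.06 + $21.08 + $32.50 + $31.62 + $21.08 = $357.87
Net pay = $2108.08 − $357.87 = $1750.21

$1750.21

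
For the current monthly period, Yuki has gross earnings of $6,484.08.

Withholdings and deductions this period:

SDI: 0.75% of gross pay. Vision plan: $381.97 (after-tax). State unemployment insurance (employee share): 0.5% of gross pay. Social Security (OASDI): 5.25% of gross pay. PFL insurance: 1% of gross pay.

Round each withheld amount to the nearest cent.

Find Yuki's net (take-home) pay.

$5,615.81

State unemployment insurance (employee share): $6,484.08 × 0.005 = $32.42
PFL insurance: $6,484.08 × 0.01 = $64.84
Social Security (OASDI): $6,484.08 × 0.0525 = $340.41
SDI: $6,484.08 × 0.0075 = $48.63
Vision plan: $381.97
Total deductions = $32.42 + $64.84 + $340.41 + $48.63 + $381.97 = $868.27
Net pay = $6,484.08 − $868.27 = $5,615.81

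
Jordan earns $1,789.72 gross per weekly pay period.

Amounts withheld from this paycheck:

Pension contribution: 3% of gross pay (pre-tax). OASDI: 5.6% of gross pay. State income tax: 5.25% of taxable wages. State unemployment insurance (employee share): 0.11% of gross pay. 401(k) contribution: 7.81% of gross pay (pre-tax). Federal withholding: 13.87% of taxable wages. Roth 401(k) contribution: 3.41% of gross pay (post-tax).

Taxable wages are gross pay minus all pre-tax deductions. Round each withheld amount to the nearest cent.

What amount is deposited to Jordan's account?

401(k) contribution: $1,789.72 × 0.0781 = $139.78
Pension contribution: $1,789.72 × 0.03 = $53.69
Pre-tax total = $139.78 + $53.69 = $193.47
Taxable wages = $1,789.72 − $193.47 = $1,596.25
State income tax: $1,596.25 × 0.0525 = $83.80
Federal withholding: $1,596.25 × 0.1387 = $221.40
OASDI: $1,789.72 × 0.056 = $100.22
State unemployment insurance (employee share): $1,789.72 × 0.0011 = $1.97
Roth 401(k) contribution: $1,789.72 × 0.0341 = $61.03
Total deductions = $139.78 + $53.69 + $83.80 + $221.40 + $100.22 + $1.97 + $61.03 = $661.89
Net pay = $1,789.72 − $661.89 = $1,127.83

$1,127.83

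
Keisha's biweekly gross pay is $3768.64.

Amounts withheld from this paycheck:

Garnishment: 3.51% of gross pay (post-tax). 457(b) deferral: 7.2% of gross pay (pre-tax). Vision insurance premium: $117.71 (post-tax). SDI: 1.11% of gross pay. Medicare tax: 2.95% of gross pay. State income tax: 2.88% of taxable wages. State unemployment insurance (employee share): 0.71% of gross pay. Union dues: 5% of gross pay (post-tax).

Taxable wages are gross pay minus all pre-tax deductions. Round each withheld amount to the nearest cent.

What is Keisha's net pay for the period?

$2778.40

457(b) deferral: $3768.64 × 0.072 = $271.34
Taxable wages = $3768.64 − $271.34 = $3497.30
State income tax: $3497.30 × 0.0288 = $100.72
SDI: $3768.64 × 0.0111 = $41.83
State unemployment insurance (employee share): $3768.64 × 0.0071 = $26.76
Medicare tax: $3768.64 × 0.0295 = $111.17
Union dues: $3768.64 × 0.05 = $188.43
Vision insurance premium: $117.71
Garnishment: $3768.64 × 0.0351 = $132.28
Total deductions = $271.34 + $100.72 + $41.83 + $26.76 + $111.17 + $188.43 + $117.71 + $132.28 = $990.24
Net pay = $3768.64 − $990.24 = $2778.40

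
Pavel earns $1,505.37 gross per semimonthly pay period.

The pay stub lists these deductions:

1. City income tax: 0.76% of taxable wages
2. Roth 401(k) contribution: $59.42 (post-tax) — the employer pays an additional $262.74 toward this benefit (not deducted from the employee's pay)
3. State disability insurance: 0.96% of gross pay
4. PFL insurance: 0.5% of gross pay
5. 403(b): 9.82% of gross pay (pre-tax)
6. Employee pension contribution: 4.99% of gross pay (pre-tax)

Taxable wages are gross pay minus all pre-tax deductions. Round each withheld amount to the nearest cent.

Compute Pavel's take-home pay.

403(b): $1,505.37 × 0.0982 = $147.83
Employee pension contribution: $1,505.37 × 0.0499 = $75.12
Pre-tax total = $147.83 + $75.12 = $222.95
Taxable wages = $1,505.37 − $222.95 = $1,282.42
City income tax: $1,282.42 × 0.0076 = $9.75
PFL insurance: $1,505.37 × 0.005 = $7.53
State disability insurance: $1,505.37 × 0.0096 = $14.45
Roth 401(k) contribution: $59.42
(Employer's $262.74 toward Roth 401(k) contribution is not withheld from the employee.)
Total deductions = $147.83 + $75.12 + $9.75 + $7.53 + $14.45 + $59.42 = $314.10
Net pay = $1,505.37 − $314.10 = $1,191.27

$1,191.27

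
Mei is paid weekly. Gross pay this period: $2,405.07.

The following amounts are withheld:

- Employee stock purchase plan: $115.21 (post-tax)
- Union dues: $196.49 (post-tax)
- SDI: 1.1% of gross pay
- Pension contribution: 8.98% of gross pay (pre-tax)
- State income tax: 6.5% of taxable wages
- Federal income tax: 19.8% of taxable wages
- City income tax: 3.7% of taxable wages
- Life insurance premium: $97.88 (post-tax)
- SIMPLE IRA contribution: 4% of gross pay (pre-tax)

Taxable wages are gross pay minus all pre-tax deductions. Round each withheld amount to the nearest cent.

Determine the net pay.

Pension contribution: $2,405.07 × 0.0898 = $215.98
SIMPLE IRA contribution: $2,405.07 × 0.04 = $96.20
Pre-tax total = $215.98 + $96.20 = $312.18
Taxable wages = $2,405.07 − $312.18 = $2,092.89
State income tax: $2,092.89 × 0.065 = $136.04
City income tax: $2,092.89 × 0.037 = $77.44
Federal income tax: $2,092.89 × 0.198 = $414.39
SDI: $2,405.07 × 0.011 = $26.46
Union dues: $196.49
Employee stock purchase plan: $115.21
Life insurance premium: $97.88
Total deductions = $215.98 + $96.20 + $136.04 + $77.44 + $414.39 + $26.46 + $196.49 + $115.21 + $97.88 = $1,376.09
Net pay = $2,405.07 − $1,376.09 = $1,028.98

$1,028.98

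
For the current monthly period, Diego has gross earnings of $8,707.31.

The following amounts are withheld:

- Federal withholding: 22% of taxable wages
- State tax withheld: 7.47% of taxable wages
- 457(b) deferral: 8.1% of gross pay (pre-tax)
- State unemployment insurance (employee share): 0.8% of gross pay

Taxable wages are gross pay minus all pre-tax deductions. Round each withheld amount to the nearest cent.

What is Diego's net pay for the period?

457(b) deferral: $8,707.31 × 0.081 = $705.29
Taxable wages = $8,707.31 − $705.29 = $8,002.02
Federal withholding: $8,002.02 × 0.22 = $1,760.44
State tax withheld: $8,002.02 × 0.0747 = $597.75
State unemployment insurance (employee share): $8,707.31 × 0.008 = $69.66
Total deductions = $705.29 + $1,760.44 + $597.75 + $69.66 = $3,133.14
Net pay = $8,707.31 − $3,133.14 = $5,574.17

$5,574.17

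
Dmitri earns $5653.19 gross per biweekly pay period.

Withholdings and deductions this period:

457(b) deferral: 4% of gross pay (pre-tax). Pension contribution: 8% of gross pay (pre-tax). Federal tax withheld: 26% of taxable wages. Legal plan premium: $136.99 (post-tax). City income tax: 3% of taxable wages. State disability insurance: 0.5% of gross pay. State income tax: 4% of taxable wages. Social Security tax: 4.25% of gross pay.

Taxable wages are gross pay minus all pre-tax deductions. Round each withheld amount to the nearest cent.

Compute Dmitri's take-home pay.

$2927.60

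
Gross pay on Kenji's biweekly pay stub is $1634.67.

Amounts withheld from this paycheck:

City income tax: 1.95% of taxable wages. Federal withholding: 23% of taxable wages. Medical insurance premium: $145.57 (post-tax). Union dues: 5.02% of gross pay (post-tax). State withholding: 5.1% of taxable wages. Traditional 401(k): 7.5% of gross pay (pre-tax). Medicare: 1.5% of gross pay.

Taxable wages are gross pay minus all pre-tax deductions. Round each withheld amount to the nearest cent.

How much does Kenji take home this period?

$805.53

Traditional 401(k): $1634.67 × 0.075 = $122.60
Taxable wages = $1634.67 − $122.60 = $1512.07
Federal withholding: $1512.07 × 0.23 = $347.78
City income tax: $1512.07 × 0.0195 = $29.49
State withholding: $1512.07 × 0.051 = $77.12
Medicare: $1634.67 × 0.015 = $24.52
Medical insurance premium: $145.57
Union dues: $1634.67 × 0.0502 = $82.06
Total deductions = $122.60 + $347.78 + $29.49 + $77.12 + $24.52 + $145.57 + $82.06 = $829.14
Net pay = $1634.67 − $829.14 = $805.53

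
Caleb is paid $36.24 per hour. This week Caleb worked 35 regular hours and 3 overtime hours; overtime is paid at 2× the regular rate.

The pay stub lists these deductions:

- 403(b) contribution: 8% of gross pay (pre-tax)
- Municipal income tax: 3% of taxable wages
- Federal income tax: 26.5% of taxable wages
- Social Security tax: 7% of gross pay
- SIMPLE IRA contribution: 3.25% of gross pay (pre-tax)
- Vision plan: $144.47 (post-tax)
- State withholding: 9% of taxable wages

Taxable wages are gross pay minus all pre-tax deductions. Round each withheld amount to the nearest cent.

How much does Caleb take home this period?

Regular pay: 35 × $36.24 = $1,268.40
Overtime pay: 3 × $36.24 × 2 = $217.44
Gross pay = $1,268.40 + $217.44 = $1,485.84
SIMPLE IRA contribution: $1,485.84 × 0.0325 = $48.29
403(b) contribution: $1,485.84 × 0.08 = $118.87
Pre-tax total = $48.29 + $118.87 = $167.16
Taxable wages = $1,485.84 − $167.16 = $1,318.68
Municipal income tax: $1,318.68 × 0.03 = $39.56
Federal income tax: $1,318.68 × 0.265 = $349.45
State withholding: $1,318.68 × 0.09 = $118.68
Social Security tax: $1,485.84 × 0.07 = $104.01
Vision plan: $144.47
Total deductions = $48.29 + $118.87 + $39.56 + $349.45 + $118.68 + $104.01 + $144.47 = $923.33
Net pay = $1,485.84 − $923.33 = $562.51

$562.51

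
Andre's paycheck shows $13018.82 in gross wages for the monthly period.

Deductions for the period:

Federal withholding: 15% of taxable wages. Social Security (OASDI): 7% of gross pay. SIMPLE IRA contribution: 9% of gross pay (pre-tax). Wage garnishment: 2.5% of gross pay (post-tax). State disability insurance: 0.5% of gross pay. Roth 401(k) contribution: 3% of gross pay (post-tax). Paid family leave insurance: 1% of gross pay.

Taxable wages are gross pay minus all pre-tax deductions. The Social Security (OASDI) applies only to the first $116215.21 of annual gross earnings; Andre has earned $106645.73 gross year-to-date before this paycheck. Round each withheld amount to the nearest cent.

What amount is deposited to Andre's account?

$8488.89

SIMPLE IRA contribution: $13018.82 × 0.09 = $1171.69
Taxable wages = $13018.82 − $1171.69 = $11847.13
Federal withholding: $11847.13 × 0.15 = $1777.07
Social Security (OASDI): only $116215.21 − $106645.73 = $9569.48 of this check is subject → $9569.48 × 0.07 = $669.86
Paid family leave insurance: $13018.82 × 0.01 = $130.19
State disability insurance: $13018.82 × 0.005 = $65.09
Roth 401(k) contribution: $13018.82 × 0.03 = $390.56
Wage garnishment: $13018.82 × 0.025 = $325.47
Total deductions = $1171.69 + $1777.07 + $669.86 + $130.19 + $65.09 + $390.56 + $325.47 = $4529.93
Net pay = $13018.82 − $4529.93 = $8488.89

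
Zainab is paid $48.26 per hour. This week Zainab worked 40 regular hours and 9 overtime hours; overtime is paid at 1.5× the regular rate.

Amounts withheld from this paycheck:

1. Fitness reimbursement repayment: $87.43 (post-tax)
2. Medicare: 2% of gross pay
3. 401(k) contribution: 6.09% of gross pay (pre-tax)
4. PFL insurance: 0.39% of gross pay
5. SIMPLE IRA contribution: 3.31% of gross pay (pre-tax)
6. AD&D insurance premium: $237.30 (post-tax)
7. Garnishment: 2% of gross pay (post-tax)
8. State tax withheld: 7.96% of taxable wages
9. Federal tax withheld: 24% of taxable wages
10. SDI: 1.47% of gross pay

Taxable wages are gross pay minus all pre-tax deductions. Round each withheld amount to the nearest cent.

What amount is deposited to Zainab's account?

Regular pay: 40 × $48.26 = $1,930.40
Overtime pay: 9 × $48.26 × 1.5 = $651.51
Gross pay = $1,930.40 + $651.51 = $2,581.91
SIMPLE IRA contribution: $2,581.91 × 0.0331 = $85.46
401(k) contribution: $2,581.91 × 0.0609 = $157.24
Pre-tax total = $85.46 + $157.24 = $242.70
Taxable wages = $2,581.91 − $242.70 = $2,339.21
State tax withheld: $2,339.21 × 0.0796 = $186.20
Federal tax withheld: $2,339.21 × 0.24 = $561.41
PFL insurance: $2,581.91 × 0.0039 = $10.07
Medicare: $2,581.91 × 0.02 = $51.64
SDI: $2,581.91 × 0.0147 = $37.95
Fitness reimbursement repayment: $87.43
AD&D insurance premium: $237.30
Garnishment: $2,581.91 × 0.02 = $51.64
Total deductions = $85.46 + $157.24 + $186.20 + $561.41 + $10.07 + $51.64 + $37.95 + $87.43 + $237.30 + $51.64 = $1,466.34
Net pay = $2,581.91 − $1,466.34 = $1,115.57

$1,115.57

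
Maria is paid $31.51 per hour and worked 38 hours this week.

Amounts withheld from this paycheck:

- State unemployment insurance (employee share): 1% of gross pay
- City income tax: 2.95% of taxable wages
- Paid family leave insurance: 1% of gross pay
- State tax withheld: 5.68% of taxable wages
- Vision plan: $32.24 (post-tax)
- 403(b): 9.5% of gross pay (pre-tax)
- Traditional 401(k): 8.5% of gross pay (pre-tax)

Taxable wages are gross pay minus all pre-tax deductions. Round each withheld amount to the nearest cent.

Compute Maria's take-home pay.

$840.94

Gross pay: 38 × $31.51 = $1,197.38
Traditional 401(k): $1,197.38 × 0.085 = $101.78
403(b): $1,197.38 × 0.095 = $113.75
Pre-tax total = $101.78 + $113.75 = $215.53
Taxable wages = $1,197.38 − $215.53 = $981.85
City income tax: $981.85 × 0.0295 = $28.96
State tax withheld: $981.85 × 0.0568 = $55.77
State unemployment insurance (employee share): $1,197.38 × 0.01 = $11.97
Paid family leave insurance: $1,197.38 × 0.01 = $11.97
Vision plan: $32.24
Total deductions = $101.78 + $113.75 + $28.96 + $55.77 + $11.97 + $11.97 + $32.24 = $356.44
Net pay = $1,197.38 − $356.44 = $840.94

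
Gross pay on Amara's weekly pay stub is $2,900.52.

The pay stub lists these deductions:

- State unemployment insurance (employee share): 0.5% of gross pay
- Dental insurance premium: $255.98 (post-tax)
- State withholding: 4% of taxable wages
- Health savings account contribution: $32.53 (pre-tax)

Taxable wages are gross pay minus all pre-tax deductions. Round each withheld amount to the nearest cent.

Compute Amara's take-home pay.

Health savings account contribution: $32.53
Taxable wages = $2,900.52 − $32.53 = $2,867.99
State withholding: $2,867.99 × 0.04 = $114.72
State unemployment insurance (employee share): $2,900.52 × 0.005 = $14.50
Dental insurance premium: $255.98
Total deductions = $32.53 + $114.72 + $14.50 + $255.98 = $417.73
Net pay = $2,900.52 − $417.73 = $2,482.79

$2,482.79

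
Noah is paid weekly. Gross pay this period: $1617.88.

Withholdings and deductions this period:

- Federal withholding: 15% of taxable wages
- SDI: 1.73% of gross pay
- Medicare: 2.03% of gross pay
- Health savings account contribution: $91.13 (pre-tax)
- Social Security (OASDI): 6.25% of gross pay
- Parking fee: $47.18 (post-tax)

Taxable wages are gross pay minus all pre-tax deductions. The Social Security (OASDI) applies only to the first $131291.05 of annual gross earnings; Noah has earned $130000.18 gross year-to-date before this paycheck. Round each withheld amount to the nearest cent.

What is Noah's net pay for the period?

$1109.05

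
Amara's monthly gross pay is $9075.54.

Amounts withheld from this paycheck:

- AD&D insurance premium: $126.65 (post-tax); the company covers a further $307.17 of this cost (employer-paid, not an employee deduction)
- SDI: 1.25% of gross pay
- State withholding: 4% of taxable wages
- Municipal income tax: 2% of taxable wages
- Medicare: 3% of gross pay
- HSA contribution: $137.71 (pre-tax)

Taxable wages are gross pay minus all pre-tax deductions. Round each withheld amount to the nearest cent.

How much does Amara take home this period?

$7889.20

HSA contribution: $137.71
Taxable wages = $9075.54 − $137.71 = $8937.83
State withholding: $8937.83 × 0.04 = $357.51
Municipal income tax: $8937.83 × 0.02 = $178.76
Medicare: $9075.54 × 0.03 = $272.27
SDI: $9075.54 × 0.0125 = $113.44
AD&D insurance premium: $126.65
(Employer's $307.17 toward AD&D insurance premium is not withheld from the employee.)
Total deductions = $137.71 + $357.51 + $178.76 + $272.27 + $113.44 + $126.65 = $1186.34
Net pay = $9075.54 − $1186.34 = $7889.20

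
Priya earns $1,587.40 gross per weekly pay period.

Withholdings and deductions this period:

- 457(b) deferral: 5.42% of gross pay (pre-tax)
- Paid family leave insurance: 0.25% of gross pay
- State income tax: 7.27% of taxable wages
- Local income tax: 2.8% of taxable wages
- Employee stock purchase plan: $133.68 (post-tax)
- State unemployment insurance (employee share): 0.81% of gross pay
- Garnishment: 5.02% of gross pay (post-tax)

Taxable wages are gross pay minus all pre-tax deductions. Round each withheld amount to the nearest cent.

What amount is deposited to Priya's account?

457(b) deferral: $1,587.40 × 0.0542 = $86.04
Taxable wages = $1,587.40 − $86.04 = $1,501.36
State income tax: $1,501.36 × 0.0727 = $109.15
Local income tax: $1,501.36 × 0.028 = $42.04
Paid family leave insurance: $1,587.40 × 0.0025 = $3.97
State unemployment insurance (employee share): $1,587.40 × 0.0081 = $12.86
Employee stock purchase plan: $133.68
Garnishment: $1,587.40 × 0.0502 = $79.69
Total deductions = $86.04 + $109.15 + $42.04 + $3.97 + $12.86 + $133.68 + $79.69 = $467.43
Net pay = $1,587.40 − $467.43 = $1,119.97

$1,119.97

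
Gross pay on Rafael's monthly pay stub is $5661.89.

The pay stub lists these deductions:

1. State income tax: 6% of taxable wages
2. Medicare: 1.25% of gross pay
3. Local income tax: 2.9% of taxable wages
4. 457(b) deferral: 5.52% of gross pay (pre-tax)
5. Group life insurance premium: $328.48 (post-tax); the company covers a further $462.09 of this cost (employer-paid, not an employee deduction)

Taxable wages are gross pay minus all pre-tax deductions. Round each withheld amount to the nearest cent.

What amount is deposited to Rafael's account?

457(b) deferral: $5661.89 × 0.0552 = $312.54
Taxable wages = $5661.89 − $312.54 = $5349.35
State income tax: $5349.35 × 0.06 = $320.96
Local income tax: $5349.35 × 0.029 = $155.13
Medicare: $5661.89 × 0.0125 = $70.77
Group life insurance premium: $328.48
(Employer's $462.09 toward group life insurance premium is not withheld from the employee.)
Total deductions = $312.54 + $320.96 + $155.13 + $70.77 + $328.48 = $1187.88
Net pay = $5661.89 − $1187.88 = $4474.01

$4474.01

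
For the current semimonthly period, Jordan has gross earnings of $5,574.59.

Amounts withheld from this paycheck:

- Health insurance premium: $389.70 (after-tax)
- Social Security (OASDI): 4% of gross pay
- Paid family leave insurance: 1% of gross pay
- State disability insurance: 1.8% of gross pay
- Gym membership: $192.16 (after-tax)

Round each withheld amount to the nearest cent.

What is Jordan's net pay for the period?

$4,613.66

State disability insurance: $5,574.59 × 0.018 = $100.34
Paid family leave insurance: $5,574.59 × 0.01 = $55.75
Social Security (OASDI): $5,574.59 × 0.04 = $222.98
Gym membership: $192.16
Health insurance premium: $389.70
Total deductions = $100.34 + $55.75 + $222.98 + $192.16 + $389.70 = $960.93
Net pay = $5,574.59 − $960.93 = $4,613.66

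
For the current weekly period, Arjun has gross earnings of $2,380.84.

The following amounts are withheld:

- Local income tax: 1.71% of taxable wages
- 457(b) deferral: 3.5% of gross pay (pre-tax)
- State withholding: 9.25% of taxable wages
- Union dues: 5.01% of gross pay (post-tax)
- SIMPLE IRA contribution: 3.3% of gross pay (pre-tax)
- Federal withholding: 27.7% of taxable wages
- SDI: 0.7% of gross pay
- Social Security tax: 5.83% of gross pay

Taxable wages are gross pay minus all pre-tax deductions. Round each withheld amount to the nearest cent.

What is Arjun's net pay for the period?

$1,086.35

SIMPLE IRA contribution: $2,380.84 × 0.033 = $78.57
457(b) deferral: $2,380.84 × 0.035 = $83.33
Pre-tax total = $78.57 + $83.33 = $161.90
Taxable wages = $2,380.84 − $161.90 = $2,218.94
Local income tax: $2,218.94 × 0.0171 = $37.94
State withholding: $2,218.94 × 0.0925 = $205.25
Federal withholding: $2,218.94 × 0.277 = $614.65
Social Security tax: $2,380.84 × 0.0583 = $138.80
SDI: $2,380.84 × 0.007 = $16.67
Union dues: $2,380.84 × 0.0501 = $119.28
Total deductions = $78.57 + $83.33 + $37.94 + $205.25 + $614.65 + $138.80 + $16.67 + $119.28 = $1,294.49
Net pay = $2,380.84 − $1,294.49 = $1,086.35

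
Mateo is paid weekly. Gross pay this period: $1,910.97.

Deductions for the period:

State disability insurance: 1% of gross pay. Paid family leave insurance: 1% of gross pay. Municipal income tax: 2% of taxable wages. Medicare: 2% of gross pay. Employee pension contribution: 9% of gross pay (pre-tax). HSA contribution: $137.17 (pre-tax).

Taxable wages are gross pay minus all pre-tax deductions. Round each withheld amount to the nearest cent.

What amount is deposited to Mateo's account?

Employee pension contribution: $1,910.97 × 0.09 = $171.99
HSA contribution: $137.17
Pre-tax total = $171.99 + $137.17 = $309.16
Taxable wages = $1,910.97 − $309.16 = $1,601.81
Municipal income tax: $1,601.81 × 0.02 = $32.04
Paid family leave insurance: $1,910.97 × 0.01 = $19.11
State disability insurance: $1,910.97 × 0.01 = $19.11
Medicare: $1,910.97 × 0.02 = $38.22
Total deductions = $171.99 + $137.17 + $32.04 + $19.11 + $19.11 + $38.22 = $417.64
Net pay = $1,910.97 − $417.64 = $1,493.33

$1,493.33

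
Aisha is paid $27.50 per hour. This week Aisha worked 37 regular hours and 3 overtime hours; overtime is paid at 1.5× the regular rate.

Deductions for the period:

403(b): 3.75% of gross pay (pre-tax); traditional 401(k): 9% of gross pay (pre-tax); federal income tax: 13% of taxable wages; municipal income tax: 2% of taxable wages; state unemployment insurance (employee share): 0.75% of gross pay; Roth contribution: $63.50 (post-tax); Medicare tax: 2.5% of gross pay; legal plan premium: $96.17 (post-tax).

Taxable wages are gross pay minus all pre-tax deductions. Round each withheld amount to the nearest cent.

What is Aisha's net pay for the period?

$649.62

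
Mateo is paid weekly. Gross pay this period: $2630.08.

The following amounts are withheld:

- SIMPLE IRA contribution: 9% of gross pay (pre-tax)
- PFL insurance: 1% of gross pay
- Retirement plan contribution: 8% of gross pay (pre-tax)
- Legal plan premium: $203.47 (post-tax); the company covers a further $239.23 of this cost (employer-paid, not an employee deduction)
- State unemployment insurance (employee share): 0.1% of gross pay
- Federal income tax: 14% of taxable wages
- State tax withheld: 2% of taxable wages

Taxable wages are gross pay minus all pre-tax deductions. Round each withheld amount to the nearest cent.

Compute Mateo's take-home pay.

$1601.29

SIMPLE IRA contribution: $2630.08 × 0.09 = $236.71
Retirement plan contribution: $2630.08 × 0.08 = $210.41
Pre-tax total = $236.71 + $210.41 = $447.12
Taxable wages = $2630.08 − $447.12 = $2182.96
Federal income tax: $2182.96 × 0.14 = $305.61
State tax withheld: $2182.96 × 0.02 = $43.66
State unemployment insurance (employee share): $2630.08 × 0.001 = $2.63
PFL insurance: $2630.08 × 0.01 = $26.30
Legal plan premium: $203.47
(Employer's $239.23 toward legal plan premium is not withheld from the employee.)
Total deductions = $236.71 + $210.41 + $305.61 + $43.66 + $2.63 + $26.30 + $203.47 = $1028.79
Net pay = $2630.08 − $1028.79 = $1601.29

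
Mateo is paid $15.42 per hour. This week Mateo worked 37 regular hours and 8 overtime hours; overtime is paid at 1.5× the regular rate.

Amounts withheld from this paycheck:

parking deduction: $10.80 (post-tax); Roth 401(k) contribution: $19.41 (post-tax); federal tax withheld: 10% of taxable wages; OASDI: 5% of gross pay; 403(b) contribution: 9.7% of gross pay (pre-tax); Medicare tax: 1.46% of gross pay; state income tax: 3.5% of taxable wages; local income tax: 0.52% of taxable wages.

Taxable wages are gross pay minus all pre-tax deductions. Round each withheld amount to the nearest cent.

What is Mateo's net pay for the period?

$507.61

Regular pay: 37 × $15.42 = $570.54
Overtime pay: 8 × $15.42 × 1.5 = $185.04
Gross pay = $570.54 + $185.04 = $755.58
403(b) contribution: $755.58 × 0.097 = $73.29
Taxable wages = $755.58 − $73.29 = $682.29
State income tax: $682.29 × 0.035 = $23.88
Local income tax: $682.29 × 0.0052 = $3.55
Federal tax withheld: $682.29 × 0.1 = $68.23
OASDI: $755.58 × 0.05 = $37.78
Medicare tax: $755.58 × 0.0146 = $11.03
Parking deduction: $10.80
Roth 401(k) contribution: $19.41
Total deductions = $73.29 + $23.88 + $3.55 + $68.23 + $37.78 + $11.03 + $10.80 + $19.41 = $247.97
Net pay = $755.58 − $247.97 = $507.61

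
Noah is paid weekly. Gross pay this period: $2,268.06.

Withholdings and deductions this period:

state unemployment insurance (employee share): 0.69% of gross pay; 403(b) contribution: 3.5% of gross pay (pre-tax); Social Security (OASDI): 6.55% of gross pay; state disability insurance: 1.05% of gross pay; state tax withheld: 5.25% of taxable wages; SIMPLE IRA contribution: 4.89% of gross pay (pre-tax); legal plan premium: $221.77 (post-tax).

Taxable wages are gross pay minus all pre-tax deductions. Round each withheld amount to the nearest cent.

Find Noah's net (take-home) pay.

$1,558.90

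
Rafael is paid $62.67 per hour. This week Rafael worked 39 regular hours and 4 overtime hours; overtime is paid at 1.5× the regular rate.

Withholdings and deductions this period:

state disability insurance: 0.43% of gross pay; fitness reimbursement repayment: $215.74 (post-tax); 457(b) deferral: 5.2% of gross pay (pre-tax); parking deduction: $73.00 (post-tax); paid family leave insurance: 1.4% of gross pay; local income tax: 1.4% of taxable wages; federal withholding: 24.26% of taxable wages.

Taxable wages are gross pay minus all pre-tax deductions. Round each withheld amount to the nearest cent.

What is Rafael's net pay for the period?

$1,647.13

Regular pay: 39 × $62.67 = $2,444.13
Overtime pay: 4 × $62.67 × 1.5 = $376.02
Gross pay = $2,444.13 + $376.02 = $2,820.15
457(b) deferral: $2,820.15 × 0.052 = $146.65
Taxable wages = $2,820.15 − $146.65 = $2,673.50
Federal withholding: $2,673.50 × 0.2426 = $648.59
Local income tax: $2,673.50 × 0.014 = $37.43
Paid family leave insurance: $2,820.15 × 0.014 = $39.48
State disability insurance: $2,820.15 × 0.0043 = $12.13
Fitness reimbursement repayment: $215.74
Parking deduction: $73.00
Total deductions = $146.65 + $648.59 + $37.43 + $39.48 + $12.13 + $215.74 + $73.00 = $1,173.02
Net pay = $2,820.15 − $1,173.02 = $1,647.13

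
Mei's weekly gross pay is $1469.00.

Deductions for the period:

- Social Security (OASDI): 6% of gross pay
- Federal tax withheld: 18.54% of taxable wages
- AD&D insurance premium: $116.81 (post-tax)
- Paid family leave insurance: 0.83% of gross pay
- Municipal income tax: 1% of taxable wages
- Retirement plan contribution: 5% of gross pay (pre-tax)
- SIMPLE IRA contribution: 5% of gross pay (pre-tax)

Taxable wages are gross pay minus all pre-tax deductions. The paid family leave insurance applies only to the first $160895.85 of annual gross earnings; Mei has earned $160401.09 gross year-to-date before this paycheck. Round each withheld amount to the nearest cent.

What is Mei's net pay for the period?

$854.70

SIMPLE IRA contribution: $1469.00 × 0.05 = $73.45
Retirement plan contribution: $1469.00 × 0.05 = $73.45
Pre-tax total = $73.45 + $73.45 = $146.90
Taxable wages = $1469.00 − $146.90 = $1322.10
Federal tax withheld: $1322.10 × 0.1854 = $245.12
Municipal income tax: $1322.10 × 0.01 = $13.22
Social Security (OASDI): $1469.00 × 0.06 = $88.14
Paid family leave insurance: only $160895.85 − $160401.09 = $494.76 of this check is subject → $494.76 × 0.0083 = $4.11
AD&D insurance premium: $116.81
Total deductions = $73.45 + $73.45 + $245.12 + $13.22 + $88.14 + $4.11 + $116.81 = $614.30
Net pay = $1469.00 − $614.30 = $854.70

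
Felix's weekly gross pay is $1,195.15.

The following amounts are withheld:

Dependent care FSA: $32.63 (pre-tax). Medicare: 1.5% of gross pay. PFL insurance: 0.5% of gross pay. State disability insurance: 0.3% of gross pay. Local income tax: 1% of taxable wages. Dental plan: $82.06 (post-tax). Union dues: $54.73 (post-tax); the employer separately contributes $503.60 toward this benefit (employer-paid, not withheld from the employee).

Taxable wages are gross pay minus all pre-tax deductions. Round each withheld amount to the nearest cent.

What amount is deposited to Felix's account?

$986.60

Dependent care FSA: $32.63
Taxable wages = $1,195.15 − $32.63 = $1,162.52
Local income tax: $1,162.52 × 0.01 = $11.63
Medicare: $1,195.15 × 0.015 = $17.93
State disability insurance: $1,195.15 × 0.003 = $3.59
PFL insurance: $1,195.15 × 0.005 = $5.98
Union dues: $54.73
Dental plan: $82.06
(Employer's $503.60 toward union dues is not withheld from the employee.)
Total deductions = $32.63 + $11.63 + $17.93 + $3.59 + $5.98 + $54.73 + $82.06 = $208.55
Net pay = $1,195.15 − $208.55 = $986.60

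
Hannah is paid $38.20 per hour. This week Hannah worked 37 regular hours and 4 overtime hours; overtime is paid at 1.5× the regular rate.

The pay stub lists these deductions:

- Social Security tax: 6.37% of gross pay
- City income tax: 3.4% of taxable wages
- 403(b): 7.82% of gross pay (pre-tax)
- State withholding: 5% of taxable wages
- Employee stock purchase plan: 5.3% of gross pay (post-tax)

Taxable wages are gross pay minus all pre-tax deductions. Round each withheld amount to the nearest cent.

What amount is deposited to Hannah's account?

$1195.27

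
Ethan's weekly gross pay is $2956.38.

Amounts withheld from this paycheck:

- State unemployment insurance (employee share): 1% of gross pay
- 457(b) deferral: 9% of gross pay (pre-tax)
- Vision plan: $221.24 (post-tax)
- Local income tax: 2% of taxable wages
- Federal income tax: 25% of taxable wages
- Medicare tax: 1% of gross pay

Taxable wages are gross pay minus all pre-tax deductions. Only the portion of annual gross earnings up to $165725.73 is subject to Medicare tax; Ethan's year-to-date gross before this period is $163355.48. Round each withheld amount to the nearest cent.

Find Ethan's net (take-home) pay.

457(b) deferral: $2956.38 × 0.09 = $266.07
Taxable wages = $2956.38 − $266.07 = $2690.31
Local income tax: $2690.31 × 0.02 = $53.81
Federal income tax: $2690.31 × 0.25 = $672.58
Medicare tax: only $165725.73 − $163355.48 = $2370.25 of this check is subject → $2370.25 × 0.01 = $23.70
State unemployment insurance (employee share): $2956.38 × 0.01 = $29.56
Vision plan: $221.24
Total deductions = $266.07 + $53.81 + $672.58 + $23.70 + $29.56 + $221.24 = $1266.96
Net pay = $2956.38 − $1266.96 = $1689.42

$1689.42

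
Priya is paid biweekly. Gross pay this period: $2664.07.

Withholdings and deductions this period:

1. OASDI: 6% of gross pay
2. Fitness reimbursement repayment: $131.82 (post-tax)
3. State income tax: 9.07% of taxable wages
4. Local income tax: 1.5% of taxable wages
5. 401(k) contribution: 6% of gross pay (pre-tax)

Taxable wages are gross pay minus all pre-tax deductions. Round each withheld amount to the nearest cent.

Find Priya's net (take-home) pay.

401(k) contribution: $2664.07 × 0.06 = $159.84
Taxable wages = $2664.07 − $159.84 = $2504.23
State income tax: $2504.23 × 0.0907 = $227.13
Local income tax: $2504.23 × 0.015 = $37.56
OASDI: $2664.07 × 0.06 = $159.84
Fitness reimbursement repayment: $131.82
Total deductions = $159.84 + $227.13 + $37.56 + $159.84 + $131.82 = $716.19
Net pay = $2664.07 − $716.19 = $1947.88

$1947.88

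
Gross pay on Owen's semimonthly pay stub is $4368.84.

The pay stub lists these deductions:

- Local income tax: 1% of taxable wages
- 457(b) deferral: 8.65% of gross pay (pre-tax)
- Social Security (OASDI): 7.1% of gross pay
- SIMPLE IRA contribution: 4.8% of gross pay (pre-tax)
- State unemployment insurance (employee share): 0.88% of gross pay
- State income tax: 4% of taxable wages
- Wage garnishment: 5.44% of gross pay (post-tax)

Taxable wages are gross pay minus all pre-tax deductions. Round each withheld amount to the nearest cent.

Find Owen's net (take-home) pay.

$3005.88

SIMPLE IRA contribution: $4368.84 × 0.048 = $209.70
457(b) deferral: $4368.84 × 0.0865 = $377.90
Pre-tax total = $209.70 + $377.90 = $587.60
Taxable wages = $4368.84 − $587.60 = $3781.24
Local income tax: $3781.24 × 0.01 = $37.81
State income tax: $3781.24 × 0.04 = $151.25
Social Security (OASDI): $4368.84 × 0.071 = $310.19
State unemployment insurance (employee share): $4368.84 × 0.0088 = $38.45
Wage garnishment: $4368.84 × 0.0544 = $237.66
Total deductions = $209.70 + $377.90 + $37.81 + $151.25 + $310.19 + $38.45 + $237.66 = $1362.96
Net pay = $4368.84 − $1362.96 = $3005.88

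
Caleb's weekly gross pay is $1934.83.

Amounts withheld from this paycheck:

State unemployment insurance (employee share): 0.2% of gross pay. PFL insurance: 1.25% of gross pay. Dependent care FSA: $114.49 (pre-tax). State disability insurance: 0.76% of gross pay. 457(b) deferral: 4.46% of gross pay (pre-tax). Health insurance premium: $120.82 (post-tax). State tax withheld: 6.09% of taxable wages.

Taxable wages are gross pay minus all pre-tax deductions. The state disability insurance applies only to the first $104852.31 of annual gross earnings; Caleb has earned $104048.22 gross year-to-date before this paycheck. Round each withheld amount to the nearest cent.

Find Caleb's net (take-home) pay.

$1473.46

457(b) deferral: $1934.83 × 0.0446 = $86.29
Dependent care FSA: $114.49
Pre-tax total = $86.29 + $114.49 = $200.78
Taxable wages = $1934.83 − $200.78 = $1734.05
State tax withheld: $1734.05 × 0.0609 = $105.60
PFL insurance: $1934.83 × 0.0125 = $24.19
State disability insurance: only $104852.31 − $104048.22 = $804.09 of this check is subject → $804.09 × 0.0076 = $6.11
State unemployment insurance (employee share): $1934.83 × 0.002 = $3.87
Health insurance premium: $120.82
Total deductions = $86.29 + $114.49 + $105.60 + $24.19 + $6.11 + $3.87 + $120.82 = $461.37
Net pay = $1934.83 − $461.37 = $1473.46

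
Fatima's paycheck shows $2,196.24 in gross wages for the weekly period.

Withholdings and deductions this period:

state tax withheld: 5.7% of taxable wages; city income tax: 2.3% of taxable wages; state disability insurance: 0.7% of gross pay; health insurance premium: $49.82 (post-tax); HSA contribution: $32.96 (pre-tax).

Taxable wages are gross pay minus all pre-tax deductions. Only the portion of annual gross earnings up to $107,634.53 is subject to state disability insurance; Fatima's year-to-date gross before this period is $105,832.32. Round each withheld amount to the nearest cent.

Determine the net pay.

HSA contribution: $32.96
Taxable wages = $2,196.24 − $32.96 = $2,163.28
City income tax: $2,163.28 × 0.023 = $49.76
State tax withheld: $2,163.28 × 0.057 = $123.31
State disability insurance: only $107,634.53 − $105,832.32 = $1,802.21 of this check is subject → $1,802.21 × 0.007 = $12.62
Health insurance premium: $49.82
Total deductions = $32.96 + $49.76 + $123.31 + $12.62 + $49.82 = $268.47
Net pay = $2,196.24 − $268.47 = $1,927.77

$1,927.77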